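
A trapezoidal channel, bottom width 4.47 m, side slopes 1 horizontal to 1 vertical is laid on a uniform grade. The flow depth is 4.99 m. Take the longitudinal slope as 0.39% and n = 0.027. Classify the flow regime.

With bottom width b = 4.47 m and side slope z = 1: A = (b + zy)y = (4.47 + 1×4.99)×4.99 = 47.21 m²; P = b + 2y√(1+z²) = 4.47 + 2×4.99×1.414 = 18.58 m.
Hydraulic radius R = A/P = 47.21/18.58 = 2.54 m.
V = (1/n) R^(2/3) √S = (1/0.027) × 2.54^(2/3) × √0.0039 = 4.306 m/s. Hydraulic depth D_h = A/T = 47.21/14.45 = 3.267 m.
Froude number Fr = V/√(g·D_h) = 4.306/√(9.81×3.267) = 0.761, which is less than 1, so the flow is subcritical.

subcritical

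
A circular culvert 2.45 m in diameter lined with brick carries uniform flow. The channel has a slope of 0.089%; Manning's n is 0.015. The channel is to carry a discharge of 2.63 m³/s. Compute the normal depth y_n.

y_n = 1.06 m

Manning's equation rearranged: A R^(2/3) = nQ / (1·√S) = 0.015 × 2.63 / (√0.00089) = 1.322.
At y = 1.25 m: A R^(2/3) = 1.759 — high.
At y = 0.791 m: A R^(2/3) = 0.7669 — low.
At y = 1.06 m: A R^(2/3) = 1.321 — ≈ 1.322.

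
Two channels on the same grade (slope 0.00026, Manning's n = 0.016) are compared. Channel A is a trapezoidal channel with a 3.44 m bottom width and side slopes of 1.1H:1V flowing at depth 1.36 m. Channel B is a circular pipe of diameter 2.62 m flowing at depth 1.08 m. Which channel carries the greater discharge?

Channel A: With bottom width b = 3.44 m and side slope z = 1.1: A = (b + zy)y = (3.44 + 1.1×1.36)×1.36 = 6.713 m²; P = b + 2y√(1+z²) = 3.44 + 2×1.36×1.487 = 7.484 m. Hydraulic radius R = A/P = 6.713/7.484 = 0.897 m. Q_A = (1/0.016)·6.713·0.897^(2/3)·√0.00026 = 6.292 m³/s.
Channel B: For a circular section of diameter D = 2.62 m at depth y = 1.08 m, the central angle is θ = 2 arccos(1 − 2y/D) = 2.789 rad. Then A = (D²/8)(θ − sin θ) = 2.096 m² and P = Dθ/2 = 3.653 m. Hydraulic radius R = A/P = 2.096/3.653 = 0.5738 m. Q_B = (1/0.016)·2.096·0.5738^(2/3)·√0.00026 = 1.459 m³/s.
Q_A = 6.292 m³/s vs Q_B = 1.459 m³/s, so channel A carries more.

channel A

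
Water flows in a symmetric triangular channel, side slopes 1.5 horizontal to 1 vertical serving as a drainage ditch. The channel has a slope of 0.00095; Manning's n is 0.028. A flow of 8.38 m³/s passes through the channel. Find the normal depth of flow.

Manning's equation rearranged: A R^(2/3) = nQ / (1·√S) = 0.028 × 8.38 / (√0.00095) = 7.613.
At y = 1.7 m: A R^(2/3) = 3.441 — short.
At y = 2.29 m: A R^(2/3) = 7.616 — ≈ 7.613.

y_n = 2.29 m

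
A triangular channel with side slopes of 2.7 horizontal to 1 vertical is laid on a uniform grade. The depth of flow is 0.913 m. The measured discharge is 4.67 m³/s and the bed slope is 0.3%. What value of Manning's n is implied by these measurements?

For a triangular section with side slope z = 2.7: A = zy² = 2.7×0.913² = 2.251 m²; P = 2y√(1+z²) = 2×0.913×2.879 = 5.257 m.
Hydraulic radius R = A/P = 2.251/5.257 = 0.4281 m.
Rearranging Manning's equation: n = (1/Q) A R^(2/3) S^(1/2) = (1/4.67) × 2.251 × 0.4281^(2/3) × √0.003 = 0.015.

n = 0.015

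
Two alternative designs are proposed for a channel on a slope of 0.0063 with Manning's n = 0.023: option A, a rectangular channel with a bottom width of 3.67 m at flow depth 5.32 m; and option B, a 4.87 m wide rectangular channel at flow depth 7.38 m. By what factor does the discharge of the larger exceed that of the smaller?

Channel A: Flow area A = b·y = 3.67 × 5.32 = 19.52 m². Wetted perimeter P = b + 2y = 3.67 + 2×5.32 = 14.31 m. Hydraulic radius R = A/P = 19.52/14.31 = 1.364 m. Q_A = (1/0.023)·19.52·1.364^(2/3)·√0.0063 = 82.89 m³/s.
Channel B: Flow area A = b·y = 4.87 × 7.38 = 35.94 m². Wetted perimeter P = b + 2y = 4.87 + 2×7.38 = 19.63 m. Hydraulic radius R = A/P = 35.94/19.63 = 1.831 m. Q_B = (1/0.023)·35.94·1.831^(2/3)·√0.0063 = 185.6 m³/s.
The larger discharge is 185.6 m³/s and the smaller is 82.89 m³/s; the ratio is 2.24.

2.24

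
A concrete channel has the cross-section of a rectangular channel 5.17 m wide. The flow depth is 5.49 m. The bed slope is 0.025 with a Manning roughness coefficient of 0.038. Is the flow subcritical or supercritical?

subcritical

Flow area A = b·y = 5.17 × 5.49 = 28.38 m². Wetted perimeter P = b + 2y = 5.17 + 2×5.49 = 16.15 m.
Hydraulic radius R = A/P = 28.38/16.15 = 1.757 m.
V = (1/n) R^(2/3) √S = (1/0.038) × 1.757^(2/3) × √0.025 = 6.06 m/s. Hydraulic depth D_h = A/T = 28.38/5.17 = 5.49 m.
Froude number Fr = V/√(g·D_h) = 6.06/√(9.81×5.49) = 0.826, which is less than 1, so the flow is subcritical.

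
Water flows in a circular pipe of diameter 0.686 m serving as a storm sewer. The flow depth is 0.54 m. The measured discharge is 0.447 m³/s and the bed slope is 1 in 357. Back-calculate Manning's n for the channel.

For a circular section of diameter D = 0.686 m at depth y = 0.54 m, the central angle is θ = 2 arccos(1 − 2y/D) = 4.365 rad. Then A = (D²/8)(θ − sin θ) = 0.3121 m² and P = Dθ/2 = 1.497 m.
Hydraulic radius R = A/P = 0.3121/1.497 = 0.2084 m.
Rearranging Manning's equation: n = (1/Q) A R^(2/3) S^(1/2) = (1/0.447) × 0.3121 × 0.2084^(2/3) × √0.002801 = 0.013.

n = 0.013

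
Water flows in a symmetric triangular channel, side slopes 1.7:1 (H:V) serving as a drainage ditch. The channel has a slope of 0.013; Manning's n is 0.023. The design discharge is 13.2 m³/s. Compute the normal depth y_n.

y_n = 1.46 m

Manning's equation rearranged: A R^(2/3) = nQ / (1·√S) = 0.023 × 13.2 / (√0.013) = 2.663.
Trying y = 1.86 m: A R^(2/3) = 5.075 — high.
Trying y = 1.22 m: A R^(2/3) = 1.648 — low.
Trying y = 1.46 m: A R^(2/3) = 2.661 — close enough.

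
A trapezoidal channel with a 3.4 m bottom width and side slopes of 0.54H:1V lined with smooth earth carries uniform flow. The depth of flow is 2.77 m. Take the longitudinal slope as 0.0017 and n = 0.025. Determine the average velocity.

V = 2.06 m/s

With bottom width b = 3.4 m and side slope z = 0.54: A = (b + zy)y = (3.4 + 0.54×2.77)×2.77 = 13.56 m²; P = b + 2y√(1+z²) = 3.4 + 2×2.77×1.136 = 9.696 m.
Hydraulic radius R = A/P = 13.56/9.696 = 1.399 m.
From Manning's equation, V = (1/n) R^(2/3) S^(1/2) = (1/0.025) × 1.399^(2/3) × 0.0017^(1/2) = 2.06 m/s.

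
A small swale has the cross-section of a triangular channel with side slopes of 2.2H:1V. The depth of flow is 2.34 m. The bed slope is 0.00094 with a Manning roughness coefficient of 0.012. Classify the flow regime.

For a triangular section with side slope z = 2.2: A = zy² = 2.2×2.34² = 12.05 m²; P = 2y√(1+z²) = 2×2.34×2.417 = 11.31 m.
Hydraulic radius R = A/P = 12.05/11.31 = 1.065 m.
V = (1/n) R^(2/3) √S = (1/0.012) × 1.065^(2/3) × √0.00094 = 2.665 m/s. Hydraulic depth D_h = A/T = 12.05/10.3 = 1.17 m.
Froude number Fr = V/√(g·D_h) = 2.665/√(9.81×1.17) = 0.787, which is less than 1, so the flow is subcritical.

subcritical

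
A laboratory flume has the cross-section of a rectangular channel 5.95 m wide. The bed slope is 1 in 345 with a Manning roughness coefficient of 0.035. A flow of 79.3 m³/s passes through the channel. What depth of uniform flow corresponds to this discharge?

y_n = 5.57 m

Manning's equation rearranged: A R^(2/3) = nQ / (1·√S) = 0.035 × 79.3 / (√0.002899) = 51.55.
Try y = 4.97 m: A R^(2/3) = 44.74 — low.
Try y = 5.57 m: A R^(2/3) = 51.54 — ≈ 51.55.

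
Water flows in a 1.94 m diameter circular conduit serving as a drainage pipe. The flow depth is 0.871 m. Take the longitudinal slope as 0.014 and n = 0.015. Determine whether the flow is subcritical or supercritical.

supercritical

For a circular section of diameter D = 1.94 m at depth y = 0.871 m, the central angle is θ = 2 arccos(1 − 2y/D) = 2.937 rad. Then A = (D²/8)(θ − sin θ) = 1.286 m² and P = Dθ/2 = 2.849 m.
Hydraulic radius R = A/P = 1.286/2.849 = 0.4515 m.
V = (1/n) R^(2/3) √S = (1/0.015) × 0.4515^(2/3) × √0.014 = 4.642 m/s. Hydraulic depth D_h = A/T = 1.286/1.93 = 0.6665 m.
Froude number Fr = V/√(g·D_h) = 4.642/√(9.81×0.6665) = 1.82, which is greater than 1, so the flow is supercritical.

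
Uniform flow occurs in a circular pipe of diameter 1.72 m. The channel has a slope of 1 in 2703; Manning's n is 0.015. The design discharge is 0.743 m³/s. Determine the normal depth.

y_n = 0.796 m

Manning's equation rearranged: A R^(2/3) = nQ / (1·√S) = 0.015 × 0.743 / (√0.00037) = 0.5794.
Try y = 1.01 m: A R^(2/3) = 0.8602 — over.
Try y = 0.63 m: A R^(2/3) = 0.379 — short.
Try y = 0.796 m: A R^(2/3) = 0.5792 — ≈ 0.5794.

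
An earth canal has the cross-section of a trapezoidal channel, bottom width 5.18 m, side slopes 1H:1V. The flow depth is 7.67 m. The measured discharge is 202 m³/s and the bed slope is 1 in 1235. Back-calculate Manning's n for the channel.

n = 0.033

With bottom width b = 5.18 m and side slope z = 1: A = (b + zy)y = (5.18 + 1×7.67)×7.67 = 98.56 m²; P = b + 2y√(1+z²) = 5.18 + 2×7.67×1.414 = 26.87 m.
Hydraulic radius R = A/P = 98.56/26.87 = 3.667 m.
Rearranging Manning's equation: n = (1/Q) A R^(2/3) S^(1/2) = (1/202) × 98.56 × 3.667^(2/3) × √0.0008097 = 0.033.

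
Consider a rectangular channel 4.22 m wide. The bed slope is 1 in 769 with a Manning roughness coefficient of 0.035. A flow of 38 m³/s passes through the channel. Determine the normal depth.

y_n = 6.42 m

Manning's equation rearranged: A R^(2/3) = nQ / (1·√S) = 0.035 × 38 / (√0.0013) = 36.88.
At y = 5.46 m: A R^(2/3) = 30.49 — too small.
At y = 6.99 m: A R^(2/3) = 40.7 — too large.
At y = 6.42 m: A R^(2/3) = 36.88 — close enough.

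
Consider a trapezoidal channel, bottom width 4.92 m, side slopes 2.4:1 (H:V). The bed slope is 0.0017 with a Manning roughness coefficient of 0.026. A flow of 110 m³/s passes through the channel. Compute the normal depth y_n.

Manning's equation rearranged: A R^(2/3) = nQ / (1·√S) = 0.026 × 110 / (√0.0017) = 69.37.
Try y = 4.08 m: A R^(2/3) = 104.5 — over.
Try y = 2.49 m: A R^(2/3) = 35.84 — short.
Try y = 3.39 m: A R^(2/3) = 69.39 — matches.

y_n = 3.39 m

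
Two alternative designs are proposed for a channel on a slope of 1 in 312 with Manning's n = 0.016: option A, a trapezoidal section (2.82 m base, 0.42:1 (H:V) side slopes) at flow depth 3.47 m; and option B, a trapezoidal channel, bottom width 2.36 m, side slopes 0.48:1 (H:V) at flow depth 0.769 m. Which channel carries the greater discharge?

channel A

Channel A: With bottom width b = 2.82 m and side slope z = 0.42: A = (b + zy)y = (2.82 + 0.42×3.47)×3.47 = 14.84 m²; P = b + 2y√(1+z²) = 2.82 + 2×3.47×1.085 = 10.35 m. Hydraulic radius R = A/P = 14.84/10.35 = 1.434 m. Q_A = (1/0.016)·14.84·1.434^(2/3)·√0.003205 = 66.8 m³/s.
Channel B: With bottom width b = 2.36 m and side slope z = 0.48: A = (b + zy)y = (2.36 + 0.48×0.769)×0.769 = 2.099 m²; P = b + 2y√(1+z²) = 2.36 + 2×0.769×1.109 = 4.066 m. Hydraulic radius R = A/P = 2.099/4.066 = 0.5162 m. Q_B = (1/0.016)·2.099·0.5162^(2/3)·√0.003205 = 4.778 m³/s.
Q_A = 66.8 m³/s vs Q_B = 4.778 m³/s, so channel A carries more.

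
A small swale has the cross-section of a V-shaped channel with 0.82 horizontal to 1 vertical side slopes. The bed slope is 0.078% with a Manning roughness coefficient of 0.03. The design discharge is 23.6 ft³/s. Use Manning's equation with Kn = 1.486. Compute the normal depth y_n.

y_n = 4.16 ft

Manning's equation rearranged: A R^(2/3) = nQ / (1.486·√S) = 0.03 × 23.6 / (1.486 × √0.00078) = 17.06.
At y = 3.73 ft: A R^(2/3) = 12.76 — low.
At y = 5.11 ft: A R^(2/3) = 29.54 — high.
At y = 4.16 ft: A R^(2/3) = 17.07 — close enough.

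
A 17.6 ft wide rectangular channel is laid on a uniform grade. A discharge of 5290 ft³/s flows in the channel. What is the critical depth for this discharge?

y_c = 14.1 ft

For a rectangular channel, critical depth y_c = (q²/g)^(1/3) where q = Q/b = 5290/17.6 = 300.6 ft²/s.
So y_c = (300.6²/32.2)^(1/3) = 14.1 ft.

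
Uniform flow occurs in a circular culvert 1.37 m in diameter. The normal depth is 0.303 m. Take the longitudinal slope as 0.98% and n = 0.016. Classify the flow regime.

For a circular section of diameter D = 1.37 m at depth y = 0.303 m, the central angle is θ = 2 arccos(1 − 2y/D) = 1.958 rad. Then A = (D²/8)(θ − sin θ) = 0.2423 m² and P = Dθ/2 = 1.342 m.
Hydraulic radius R = A/P = 0.2423/1.342 = 0.1806 m.
V = (1/n) R^(2/3) √S = (1/0.016) × 0.1806^(2/3) × √0.0098 = 1.977 m/s. Hydraulic depth D_h = A/T = 0.2423/1.137 = 0.213 m.
Froude number Fr = V/√(g·D_h) = 1.977/√(9.81×0.213) = 1.37, which is greater than 1, so the flow is supercritical.

supercritical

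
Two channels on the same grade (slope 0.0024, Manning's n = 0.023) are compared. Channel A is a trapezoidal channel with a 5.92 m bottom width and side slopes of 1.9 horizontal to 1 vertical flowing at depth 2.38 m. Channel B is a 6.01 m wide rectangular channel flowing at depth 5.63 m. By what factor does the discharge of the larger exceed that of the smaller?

1.6

Channel A: With bottom width b = 5.92 m and side slope z = 1.9: A = (b + zy)y = (5.92 + 1.9×2.38)×2.38 = 24.85 m²; P = b + 2y√(1+z²) = 5.92 + 2×2.38×2.147 = 16.14 m. Hydraulic radius R = A/P = 24.85/16.14 = 1.54 m. Q_A = (1/0.023)·24.85·1.54^(2/3)·√0.0024 = 70.58 m³/s.
Channel B: Flow area A = b·y = 6.01 × 5.63 = 33.84 m². Wetted perimeter P = b + 2y = 6.01 + 2×5.63 = 17.27 m. Hydraulic radius R = A/P = 33.84/17.27 = 1.959 m. Q_B = (1/0.023)·33.84·1.959^(2/3)·√0.0024 = 112.8 m³/s.
The larger discharge is 112.8 m³/s and the smaller is 70.58 m³/s; the ratio is 1.6.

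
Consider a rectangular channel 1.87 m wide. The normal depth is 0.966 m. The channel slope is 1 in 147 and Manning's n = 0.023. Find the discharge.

Flow area A = b·y = 1.87 × 0.966 = 1.806 m². Wetted perimeter P = b + 2y = 1.87 + 2×0.966 = 3.802 m.
Hydraulic radius R = A/P = 1.806/3.802 = 0.4751 m.
Manning's equation: Q = (1/n) A R^(2/3) S^(1/2) = (1/0.023) × 1.806 × 0.4751^(2/3) × 0.006803^(1/2) = 3.94 m³/s.

Q = 3.94 m³/s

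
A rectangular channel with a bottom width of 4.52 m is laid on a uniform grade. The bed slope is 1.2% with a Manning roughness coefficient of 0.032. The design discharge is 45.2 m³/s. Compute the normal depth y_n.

y_n = 2.58 m

Manning's equation rearranged: A R^(2/3) = nQ / (1·√S) = 0.032 × 45.2 / (√0.012) = 13.2.
At y = 2.28 m: A R^(2/3) = 11.21 — short.
At y = 2.58 m: A R^(2/3) = 13.2 — matches.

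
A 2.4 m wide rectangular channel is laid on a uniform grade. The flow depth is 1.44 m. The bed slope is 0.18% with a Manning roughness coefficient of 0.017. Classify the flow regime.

Flow area A = b·y = 2.4 × 1.44 = 3.456 m². Wetted perimeter P = b + 2y = 2.4 + 2×1.44 = 5.28 m.
Hydraulic radius R = A/P = 3.456/5.28 = 0.6545 m.
V = (1/n) R^(2/3) √S = (1/0.017) × 0.6545^(2/3) × √0.0018 = 1.881 m/s. Hydraulic depth D_h = A/T = 3.456/2.4 = 1.44 m.
Froude number Fr = V/√(g·D_h) = 1.881/√(9.81×1.44) = 0.501, which is less than 1, so the flow is subcritical.

subcritical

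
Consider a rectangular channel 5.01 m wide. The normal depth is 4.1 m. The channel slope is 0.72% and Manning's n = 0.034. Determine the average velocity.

Flow area A = b·y = 5.01 × 4.1 = 20.54 m². Wetted perimeter P = b + 2y = 5.01 + 2×4.1 = 13.21 m.
Hydraulic radius R = A/P = 20.54/13.21 = 1.555 m.
From Manning's equation, V = (1/n) R^(2/3) S^(1/2) = (1/0.034) × 1.555^(2/3) × 0.0072^(1/2) = 3.35 m/s.

V = 3.35 m/s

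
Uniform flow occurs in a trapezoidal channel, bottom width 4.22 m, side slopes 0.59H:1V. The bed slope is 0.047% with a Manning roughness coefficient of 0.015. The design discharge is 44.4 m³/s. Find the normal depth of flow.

y_n = 3.4 m

Manning's equation rearranged: A R^(2/3) = nQ / (1·√S) = 0.015 × 44.4 / (√0.00047) = 30.72.
Trying y = 3.98 m: A R^(2/3) = 40.69 — high.
Trying y = 2.84 m: A R^(2/3) = 22.41 — low.
Trying y = 3.4 m: A R^(2/3) = 30.71 — ≈ 30.72.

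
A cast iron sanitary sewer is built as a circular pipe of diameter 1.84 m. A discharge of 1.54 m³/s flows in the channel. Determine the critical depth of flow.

At critical depth, Q² T / (g A³) = 1, i.e. A³/T = Q²/g = 1.54²/9.81 = 0.2418.
Try y = 0.416 m: A³/T = 0.05955 — too small.
Try y = 0.596 m: A³/T = 0.241 — matches.

y_c = 0.596 m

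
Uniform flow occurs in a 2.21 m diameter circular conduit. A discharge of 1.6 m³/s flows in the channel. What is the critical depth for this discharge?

At critical depth, Q² T / (g A³) = 1, i.e. A³/T = Q²/g = 1.6²/9.81 = 0.261.
At y = 0.42 m: A³/T = 0.07543 — too small.
At y = 0.664 m: A³/T = 0.4503 — too large.
At y = 0.577 m: A³/T = 0.2609 — close enough.

y_c = 0.577 m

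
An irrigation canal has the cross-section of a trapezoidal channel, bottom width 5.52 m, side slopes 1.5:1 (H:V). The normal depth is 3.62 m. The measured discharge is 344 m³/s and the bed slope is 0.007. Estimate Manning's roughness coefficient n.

With bottom width b = 5.52 m and side slope z = 1.5: A = (b + zy)y = (5.52 + 1.5×3.62)×3.62 = 39.64 m²; P = b + 2y√(1+z²) = 5.52 + 2×3.62×1.803 = 18.57 m.
Hydraulic radius R = A/P = 39.64/18.57 = 2.134 m.
Rearranging Manning's equation: n = (1/Q) A R^(2/3) S^(1/2) = (1/344) × 39.64 × 2.134^(2/3) × √0.007 = 0.016.

n = 0.016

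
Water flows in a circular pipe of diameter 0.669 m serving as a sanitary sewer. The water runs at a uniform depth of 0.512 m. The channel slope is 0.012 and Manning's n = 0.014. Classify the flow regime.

supercritical

For a circular section of diameter D = 0.669 m at depth y = 0.512 m, the central angle is θ = 2 arccos(1 − 2y/D) = 4.26 rad. Then A = (D²/8)(θ − sin θ) = 0.2887 m² and P = Dθ/2 = 1.425 m.
Hydraulic radius R = A/P = 0.2887/1.425 = 0.2026 m.
V = (1/n) R^(2/3) √S = (1/0.014) × 0.2026^(2/3) × √0.012 = 2.699 m/s. Hydraulic depth D_h = A/T = 0.2887/0.567 = 0.5091 m.
Froude number Fr = V/√(g·D_h) = 2.699/√(9.81×0.5091) = 1.21, which is greater than 1, so the flow is supercritical.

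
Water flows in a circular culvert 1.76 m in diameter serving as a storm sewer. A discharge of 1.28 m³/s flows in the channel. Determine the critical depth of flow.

At critical depth, Q² T / (g A³) = 1, i.e. A³/T = Q²/g = 1.28²/9.81 = 0.167.
At y = 0.655 m: A³/T = 0.3298 — over.
At y = 0.549 m: A³/T = 0.1668 — ≈ 0.167.

y_c = 0.549 m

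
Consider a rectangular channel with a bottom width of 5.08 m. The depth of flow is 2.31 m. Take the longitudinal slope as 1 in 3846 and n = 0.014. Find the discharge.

Q = 15.3 m³/s

Flow area A = b·y = 5.08 × 2.31 = 11.73 m². Wetted perimeter P = b + 2y = 5.08 + 2×2.31 = 9.7 m.
Hydraulic radius R = A/P = 11.73/9.7 = 1.21 m.
Manning's equation: Q = (1/n) A R^(2/3) S^(1/2) = (1/0.014) × 11.73 × 1.21^(2/3) × 0.00026^(1/2) = 15.3 m³/s.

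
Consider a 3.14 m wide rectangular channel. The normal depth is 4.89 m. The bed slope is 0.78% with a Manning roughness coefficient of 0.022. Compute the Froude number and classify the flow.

subcritical

Flow area A = b·y = 3.14 × 4.89 = 15.35 m². Wetted perimeter P = b + 2y = 3.14 + 2×4.89 = 12.92 m.
Hydraulic radius R = A/P = 15.35/12.92 = 1.188 m.
V = (1/n) R^(2/3) √S = (1/0.022) × 1.188^(2/3) × √0.0078 = 4.504 m/s. Hydraulic depth D_h = A/T = 15.35/3.14 = 4.89 m.
Froude number Fr = V/√(g·D_h) = 4.504/√(9.81×4.89) = 0.65, which is less than 1, so the flow is subcritical.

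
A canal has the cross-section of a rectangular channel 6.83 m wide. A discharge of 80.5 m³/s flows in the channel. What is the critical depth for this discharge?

For a rectangular channel, critical depth y_c = (q²/g)^(1/3) where q = Q/b = 80.5/6.83 = 11.79 m²/s.
So y_c = (11.79²/9.81)^(1/3) = 2.42 m.

y_c = 2.42 m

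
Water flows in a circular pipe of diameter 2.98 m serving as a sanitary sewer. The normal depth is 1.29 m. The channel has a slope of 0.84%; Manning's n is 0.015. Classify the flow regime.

For a circular section of diameter D = 2.98 m at depth y = 1.29 m, the central angle is θ = 2 arccos(1 − 2y/D) = 2.872 rad. Then A = (D²/8)(θ − sin θ) = 2.893 m² and P = Dθ/2 = 4.28 m.
Hydraulic radius R = A/P = 2.893/4.28 = 0.676 m.
V = (1/n) R^(2/3) √S = (1/0.015) × 0.676^(2/3) × √0.0084 = 4.706 m/s. Hydraulic depth D_h = A/T = 2.893/2.953 = 0.9797 m.
Froude number Fr = V/√(g·D_h) = 4.706/√(9.81×0.9797) = 1.52, which is greater than 1, so the flow is supercritical.

supercritical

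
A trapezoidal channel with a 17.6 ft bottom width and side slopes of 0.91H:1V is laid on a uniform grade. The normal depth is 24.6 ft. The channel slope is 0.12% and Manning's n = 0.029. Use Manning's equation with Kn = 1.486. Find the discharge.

With bottom width b = 17.6 ft and side slope z = 0.91: A = (b + zy)y = (17.6 + 0.91×24.6)×24.6 = 983.7 ft²; P = b + 2y√(1+z²) = 17.6 + 2×24.6×1.352 = 84.12 ft.
Hydraulic radius R = A/P = 983.7/84.12 = 11.69 ft.
Manning's equation: Q = (1.486/n) A R^(2/3) S^(1/2) = (1.486/0.029) × 983.7 × 11.69^(2/3) × 0.0012^(1/2) = 9000 ft³/s.

Q = 9000 ft³/s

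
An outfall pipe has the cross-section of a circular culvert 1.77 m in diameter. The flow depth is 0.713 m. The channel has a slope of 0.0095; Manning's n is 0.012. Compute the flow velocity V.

For a circular section of diameter D = 1.77 m at depth y = 0.713 m, the central angle is θ = 2 arccos(1 − 2y/D) = 2.75 rad. Then A = (D²/8)(θ − sin θ) = 0.9278 m² and P = Dθ/2 = 2.434 m.
Hydraulic radius R = A/P = 0.9278/2.434 = 0.3812 m.
From Manning's equation, V = (1/n) R^(2/3) S^(1/2) = (1/0.012) × 0.3812^(2/3) × 0.0095^(1/2) = 4.27 m/s.

V = 4.27 m/s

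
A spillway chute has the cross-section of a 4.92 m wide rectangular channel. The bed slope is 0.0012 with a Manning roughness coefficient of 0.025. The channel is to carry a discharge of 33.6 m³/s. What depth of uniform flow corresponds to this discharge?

y_n = 3.78 m

Manning's equation rearranged: A R^(2/3) = nQ / (1·√S) = 0.025 × 33.6 / (√0.0012) = 24.25.
At y = 2.99 m: A R^(2/3) = 17.97 — low.
At y = 4.5 m: A R^(2/3) = 30.17 — high.
At y = 3.78 m: A R^(2/3) = 24.26 — matches.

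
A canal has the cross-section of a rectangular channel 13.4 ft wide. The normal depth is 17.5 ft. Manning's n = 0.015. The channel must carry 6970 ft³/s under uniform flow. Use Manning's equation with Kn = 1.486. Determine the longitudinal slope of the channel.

Flow area A = b·y = 13.4 × 17.5 = 234.5 ft². Wetted perimeter P = b + 2y = 13.4 + 2×17.5 = 48.4 ft.
Hydraulic radius R = A/P = 234.5/48.4 = 4.845 ft.
From Manning's equation, S = [nQ / (1.486 A R^(2/3))]² = [0.015 × 6970 / (1.486 × 234.5 × 4.845^(2/3))]² = 0.011.

S = 0.011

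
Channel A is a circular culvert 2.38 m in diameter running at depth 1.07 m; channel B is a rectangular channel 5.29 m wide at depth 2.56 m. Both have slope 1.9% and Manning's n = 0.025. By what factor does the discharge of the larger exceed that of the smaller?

12.3

Channel A: For a circular section of diameter D = 2.38 m at depth y = 1.07 m, the central angle is θ = 2 arccos(1 − 2y/D) = 2.94 rad. Then A = (D²/8)(θ − sin θ) = 1.939 m² and P = Dθ/2 = 3.498 m. Hydraulic radius R = A/P = 1.939/3.498 = 0.5544 m. Q_A = (1/0.025)·1.939·0.5544^(2/3)·√0.019 = 7.216 m³/s.
Channel B: Flow area A = b·y = 5.29 × 2.56 = 13.54 m². Wetted perimeter P = b + 2y = 5.29 + 2×2.56 = 10.41 m. Hydraulic radius R = A/P = 13.54/10.41 = 1.301 m. Q_B = (1/0.025)·13.54·1.301^(2/3)·√0.019 = 88.98 m³/s.
The larger discharge is 88.98 m³/s and the smaller is 7.216 m³/s; the ratio is 12.3.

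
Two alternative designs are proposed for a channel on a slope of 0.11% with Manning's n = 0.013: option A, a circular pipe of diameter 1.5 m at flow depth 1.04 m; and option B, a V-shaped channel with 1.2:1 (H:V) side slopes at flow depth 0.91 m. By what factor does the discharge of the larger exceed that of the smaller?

1.54

Channel A: For a circular section of diameter D = 1.5 m at depth y = 1.04 m, the central angle is θ = 2 arccos(1 − 2y/D) = 3.936 rad. Then A = (D²/8)(θ − sin θ) = 1.307 m² and P = Dθ/2 = 2.952 m. Hydraulic radius R = A/P = 1.307/2.952 = 0.443 m. Q_A = (1/0.013)·1.307·0.443^(2/3)·√0.0011 = 1.938 m³/s.
Channel B: For a triangular section with side slope z = 1.2: A = zy² = 1.2×0.91² = 0.9937 m²; P = 2y√(1+z²) = 2×0.91×1.562 = 2.843 m. Hydraulic radius R = A/P = 0.9937/2.843 = 0.3495 m. Q_B = (1/0.013)·0.9937·0.3495^(2/3)·√0.0011 = 1.258 m³/s.
The larger discharge is 1.938 m³/s and the smaller is 1.258 m³/s; the ratio is 1.54.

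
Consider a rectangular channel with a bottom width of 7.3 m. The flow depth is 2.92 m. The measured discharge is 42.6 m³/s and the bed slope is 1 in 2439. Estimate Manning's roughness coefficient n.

n = 0.014

Flow area A = b·y = 7.3 × 2.92 = 21.32 m². Wetted perimeter P = b + 2y = 7.3 + 2×2.92 = 13.14 m.
Hydraulic radius R = A/P = 21.32/13.14 = 1.622 m.
Rearranging Manning's equation: n = (1/Q) A R^(2/3) S^(1/2) = (1/42.6) × 21.32 × 1.622^(2/3) × √0.00041 = 0.014.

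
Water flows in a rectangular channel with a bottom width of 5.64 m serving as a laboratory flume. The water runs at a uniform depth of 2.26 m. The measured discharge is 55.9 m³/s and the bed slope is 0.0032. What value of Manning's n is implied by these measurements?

n = 0.015

Flow area A = b·y = 5.64 × 2.26 = 12.75 m². Wetted perimeter P = b + 2y = 5.64 + 2×2.26 = 10.16 m.
Hydraulic radius R = A/P = 12.75/10.16 = 1.255 m.
Rearranging Manning's equation: n = (1/Q) A R^(2/3) S^(1/2) = (1/55.9) × 12.75 × 1.255^(2/3) × √0.0032 = 0.015.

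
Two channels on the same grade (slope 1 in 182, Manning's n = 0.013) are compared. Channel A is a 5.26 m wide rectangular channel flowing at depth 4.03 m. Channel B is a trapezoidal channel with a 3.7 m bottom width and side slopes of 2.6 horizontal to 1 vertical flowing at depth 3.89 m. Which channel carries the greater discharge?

channel B

Channel A: Flow area A = b·y = 5.26 × 4.03 = 21.2 m². Wetted perimeter P = b + 2y = 5.26 + 2×4.03 = 13.32 m. Hydraulic radius R = A/P = 21.2/13.32 = 1.591 m. Q_A = (1/0.013)·21.2·1.591^(2/3)·√0.005495 = 164.8 m³/s.
Channel B: With bottom width b = 3.7 m and side slope z = 2.6: A = (b + zy)y = (3.7 + 2.6×3.89)×3.89 = 53.74 m²; P = b + 2y√(1+z²) = 3.7 + 2×3.89×2.786 = 25.37 m. Hydraulic radius R = A/P = 53.74/25.37 = 2.118 m. Q_B = (1/0.013)·53.74·2.118^(2/3)·√0.005495 = 505.3 m³/s.
Q_A = 164.8 m³/s vs Q_B = 505.3 m³/s, so channel B carries more.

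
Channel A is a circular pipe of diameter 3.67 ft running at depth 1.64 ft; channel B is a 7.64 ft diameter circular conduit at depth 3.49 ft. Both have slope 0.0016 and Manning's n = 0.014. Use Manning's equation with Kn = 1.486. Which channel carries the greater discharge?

Channel A: For a circular section of diameter D = 3.67 ft at depth y = 1.64 ft, the central angle is θ = 2 arccos(1 − 2y/D) = 2.929 rad. Then A = (D²/8)(θ − sin θ) = 4.575 ft² and P = Dθ/2 = 5.374 ft. Hydraulic radius R = A/P = 4.575/5.374 = 0.8513 ft. Q_A = (1.486/0.014)·4.575·0.8513^(2/3)·√0.0016 = 17.45 ft³/s.
Channel B: For a circular section of diameter D = 7.64 ft at depth y = 3.49 ft, the central angle is θ = 2 arccos(1 − 2y/D) = 2.969 rad. Then A = (D²/8)(θ − sin θ) = 20.4 ft² and P = Dθ/2 = 11.34 ft. Hydraulic radius R = A/P = 20.4/11.34 = 1.799 ft. Q_B = (1.486/0.014)·20.4·1.799^(2/3)·√0.0016 = 128.2 ft³/s.
Q_A = 17.45 ft³/s vs Q_B = 128.2 ft³/s, so channel B carries more.

channel B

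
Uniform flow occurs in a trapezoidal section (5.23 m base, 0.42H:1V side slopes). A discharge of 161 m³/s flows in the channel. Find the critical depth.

At critical depth, Q² T / (g A³) = 1, i.e. A³/T = Q²/g = 161²/9.81 = 2642.
Trying y = 4.44 m: A³/T = 3489 — over.
Trying y = 3.65 m: A³/T = 1813 — short.
Trying y = 4.09 m: A³/T = 2648 — ≈ 2642.

y_c = 4.09 m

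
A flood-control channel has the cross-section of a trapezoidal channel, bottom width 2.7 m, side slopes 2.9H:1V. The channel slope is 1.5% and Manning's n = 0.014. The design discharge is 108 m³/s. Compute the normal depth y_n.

y_n = 1.67 m

Manning's equation rearranged: A R^(2/3) = nQ / (1·√S) = 0.014 × 108 / (√0.015) = 12.35.
Try y = 1.96 m: A R^(2/3) = 17.68 — high.
Try y = 1.33 m: A R^(2/3) = 7.534 — low.
Try y = 1.67 m: A R^(2/3) = 12.37 — matches.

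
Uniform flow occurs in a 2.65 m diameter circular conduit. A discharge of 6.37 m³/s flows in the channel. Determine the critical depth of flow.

At critical depth, Q² T / (g A³) = 1, i.e. A³/T = Q²/g = 6.37²/9.81 = 4.136.
At y = 0.953 m: A³/T = 2.236 — too small.
At y = 1.12 m: A³/T = 4.16 — ≈ 4.136.

y_c = 1.12 m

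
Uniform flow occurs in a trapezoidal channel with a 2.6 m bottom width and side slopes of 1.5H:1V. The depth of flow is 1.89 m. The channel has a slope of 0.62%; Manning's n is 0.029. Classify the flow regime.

With bottom width b = 2.6 m and side slope z = 1.5: A = (b + zy)y = (2.6 + 1.5×1.89)×1.89 = 10.27 m²; P = b + 2y√(1+z²) = 2.6 + 2×1.89×1.803 = 9.414 m.
Hydraulic radius R = A/P = 10.27/9.414 = 1.091 m.
V = (1/n) R^(2/3) √S = (1/0.029) × 1.091^(2/3) × √0.0062 = 2.878 m/s. Hydraulic depth D_h = A/T = 10.27/8.27 = 1.242 m.
Froude number Fr = V/√(g·D_h) = 2.878/√(9.81×1.242) = 0.824, which is less than 1, so the flow is subcritical.

subcritical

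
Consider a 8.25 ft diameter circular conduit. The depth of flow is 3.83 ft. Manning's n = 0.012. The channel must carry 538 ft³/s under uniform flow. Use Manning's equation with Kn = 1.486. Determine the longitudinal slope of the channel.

S = 0.013

For a circular section of diameter D = 8.25 ft at depth y = 3.83 ft, the central angle is θ = 2 arccos(1 − 2y/D) = 2.998 rad. Then A = (D²/8)(θ − sin θ) = 24.3 ft² and P = Dθ/2 = 12.37 ft.
Hydraulic radius R = A/P = 24.3/12.37 = 1.964 ft.
From Manning's equation, S = [nQ / (1.486 A R^(2/3))]² = [0.012 × 538 / (1.486 × 24.3 × 1.964^(2/3))]² = 0.013.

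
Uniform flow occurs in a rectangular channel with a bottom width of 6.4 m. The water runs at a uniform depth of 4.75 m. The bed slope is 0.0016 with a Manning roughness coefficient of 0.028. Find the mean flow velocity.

Flow area A = b·y = 6.4 × 4.75 = 30.4 m². Wetted perimeter P = b + 2y = 6.4 + 2×4.75 = 15.9 m.
Hydraulic radius R = A/P = 30.4/15.9 = 1.912 m.
From Manning's equation, V = (1/n) R^(2/3) S^(1/2) = (1/0.028) × 1.912^(2/3) × 0.0016^(1/2) = 2.2 m/s.

V = 2.2 m/s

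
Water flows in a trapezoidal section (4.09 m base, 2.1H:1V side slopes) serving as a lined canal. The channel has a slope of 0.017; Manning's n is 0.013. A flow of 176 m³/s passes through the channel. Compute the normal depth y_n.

Manning's equation rearranged: A R^(2/3) = nQ / (1·√S) = 0.013 × 176 / (√0.017) = 17.55.
Trying y = 2.37 m: A R^(2/3) = 27.17 — high.
Trying y = 1.36 m: A R^(2/3) = 8.851 — low.
Trying y = 1.92 m: A R^(2/3) = 17.59 — matches.

y_n = 1.92 m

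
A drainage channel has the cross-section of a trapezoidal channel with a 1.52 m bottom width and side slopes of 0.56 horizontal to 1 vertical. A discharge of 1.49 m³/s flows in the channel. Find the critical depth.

At critical depth, Q² T / (g A³) = 1, i.e. A³/T = Q²/g = 1.49²/9.81 = 0.2263.
Trying y = 0.302 m: A³/T = 0.07143 — short.
Trying y = 0.529 m: A³/T = 0.4198 — over.
Trying y = 0.436 m: A³/T = 0.2266 — matches.

y_c = 0.436 m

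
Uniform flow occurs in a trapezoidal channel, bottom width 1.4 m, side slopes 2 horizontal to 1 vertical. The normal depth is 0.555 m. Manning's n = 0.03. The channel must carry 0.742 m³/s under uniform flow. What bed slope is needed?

With bottom width b = 1.4 m and side slope z = 2: A = (b + zy)y = (1.4 + 2×0.555)×0.555 = 1.393 m²; P = b + 2y√(1+z²) = 1.4 + 2×0.555×2.236 = 3.882 m.
Hydraulic radius R = A/P = 1.393/3.882 = 0.3588 m.
From Manning's equation, S = [nQ / (1 A R^(2/3))]² = [0.03 × 0.742 / (1 × 1.393 × 0.3588^(2/3))]² = 0.001.

S = 0.001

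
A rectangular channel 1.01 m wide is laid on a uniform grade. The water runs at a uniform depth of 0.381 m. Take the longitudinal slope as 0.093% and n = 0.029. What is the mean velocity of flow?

Flow area A = b·y = 1.01 × 0.381 = 0.3848 m². Wetted perimeter P = b + 2y = 1.01 + 2×0.381 = 1.772 m.
Hydraulic radius R = A/P = 0.3848/1.772 = 0.2172 m.
From Manning's equation, V = (1/n) R^(2/3) S^(1/2) = (1/0.029) × 0.2172^(2/3) × 0.00093^(1/2) = 0.38 m/s.

V = 0.38 m/s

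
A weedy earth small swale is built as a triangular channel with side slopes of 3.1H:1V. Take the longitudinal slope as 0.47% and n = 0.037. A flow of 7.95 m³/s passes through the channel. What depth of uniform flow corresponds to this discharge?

y_n = 1.36 m

Manning's equation rearranged: A R^(2/3) = nQ / (1·√S) = 0.037 × 7.95 / (√0.0047) = 4.291.
At y = 1.64 m: A R^(2/3) = 7.067 — over.
At y = 1.16 m: A R^(2/3) = 2.807 — short.
At y = 1.36 m: A R^(2/3) = 4.29 — close enough.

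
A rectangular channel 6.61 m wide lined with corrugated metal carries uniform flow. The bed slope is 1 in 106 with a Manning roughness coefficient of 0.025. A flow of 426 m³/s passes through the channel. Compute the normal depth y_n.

y_n = 9.18 m

Manning's equation rearranged: A R^(2/3) = nQ / (1·√S) = 0.025 × 426 / (√0.009434) = 109.6.
At y = 11.2 m: A R^(2/3) = 138.3 — over.
At y = 6.32 m: A R^(2/3) = 70.02 — short.
At y = 9.18 m: A R^(2/3) = 109.7 — matches.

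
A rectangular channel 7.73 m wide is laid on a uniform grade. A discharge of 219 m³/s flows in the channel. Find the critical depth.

For a rectangular channel, critical depth y_c = (q²/g)^(1/3) where q = Q/b = 219/7.73 = 28.33 m²/s.
So y_c = (28.33²/9.81)^(1/3) = 4.34 m.

y_c = 4.34 m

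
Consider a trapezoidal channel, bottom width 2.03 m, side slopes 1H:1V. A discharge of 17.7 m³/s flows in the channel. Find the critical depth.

At critical depth, Q² T / (g A³) = 1, i.e. A³/T = Q²/g = 17.7²/9.81 = 31.94.
At y = 1.1 m: A³/T = 9.649 — low.
At y = 1.53 m: A³/T = 31.75 — ≈ 31.94.

y_c = 1.53 m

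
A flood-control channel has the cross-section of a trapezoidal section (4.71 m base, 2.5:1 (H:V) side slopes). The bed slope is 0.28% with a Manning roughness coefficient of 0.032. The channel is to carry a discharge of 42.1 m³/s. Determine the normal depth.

Manning's equation rearranged: A R^(2/3) = nQ / (1·√S) = 0.032 × 42.1 / (√0.0028) = 25.46.
Trying y = 1.81 m: A R^(2/3) = 18.41 — low.
Trying y = 2.56 m: A R^(2/3) = 37.89 — high.
Trying y = 2.12 m: A R^(2/3) = 25.48 — ≈ 25.46.

y_n = 2.12 m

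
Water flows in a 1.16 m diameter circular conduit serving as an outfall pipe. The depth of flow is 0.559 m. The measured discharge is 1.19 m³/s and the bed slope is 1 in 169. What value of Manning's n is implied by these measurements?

n = 0.0141

For a circular section of diameter D = 1.16 m at depth y = 0.559 m, the central angle is θ = 2 arccos(1 − 2y/D) = 3.069 rad. Then A = (D²/8)(θ − sin θ) = 0.5041 m² and P = Dθ/2 = 1.78 m.
Hydraulic radius R = A/P = 0.5041/1.78 = 0.2832 m.
Rearranging Manning's equation: n = (1/Q) A R^(2/3) S^(1/2) = (1/1.19) × 0.5041 × 0.2832^(2/3) × √0.005917 = 0.0141.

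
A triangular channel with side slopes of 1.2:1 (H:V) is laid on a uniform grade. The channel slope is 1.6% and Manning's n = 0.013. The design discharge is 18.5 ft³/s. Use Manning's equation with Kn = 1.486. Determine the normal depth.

y_n = 1.3 ft

Manning's equation rearranged: A R^(2/3) = nQ / (1.486·√S) = 0.013 × 18.5 / (1.486 × √0.016) = 1.279.
Try y = 1.62 ft: A R^(2/3) = 2.295 — high.
Try y = 1.3 ft: A R^(2/3) = 1.276 — matches.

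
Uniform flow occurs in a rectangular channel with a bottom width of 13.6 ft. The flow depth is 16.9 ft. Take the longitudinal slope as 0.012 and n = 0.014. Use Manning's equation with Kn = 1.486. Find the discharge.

Flow area A = b·y = 13.6 × 16.9 = 229.8 ft². Wetted perimeter P = b + 2y = 13.6 + 2×16.9 = 47.4 ft.
Hydraulic radius R = A/P = 229.8/47.4 = 4.849 ft.
Manning's equation: Q = (1.486/n) A R^(2/3) S^(1/2) = (1.486/0.014) × 229.8 × 4.849^(2/3) × 0.012^(1/2) = 7660 ft³/s.

Q = 7660 ft³/s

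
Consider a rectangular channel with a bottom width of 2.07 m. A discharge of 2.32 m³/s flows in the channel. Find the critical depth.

For a rectangular channel, critical depth y_c = (q²/g)^(1/3) where q = Q/b = 2.32/2.07 = 1.121 m²/s.
So y_c = (1.121²/9.81)^(1/3) = 0.504 m.

y_c = 0.504 m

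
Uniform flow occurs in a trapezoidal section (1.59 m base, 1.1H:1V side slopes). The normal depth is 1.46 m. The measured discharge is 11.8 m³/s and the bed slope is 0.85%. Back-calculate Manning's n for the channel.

With bottom width b = 1.59 m and side slope z = 1.1: A = (b + zy)y = (1.59 + 1.1×1.46)×1.46 = 4.666 m²; P = b + 2y√(1+z²) = 1.59 + 2×1.46×1.487 = 5.931 m.
Hydraulic radius R = A/P = 4.666/5.931 = 0.7868 m.
Rearranging Manning's equation: n = (1/Q) A R^(2/3) S^(1/2) = (1/11.8) × 4.666 × 0.7868^(2/3) × √0.0085 = 0.0311.

n = 0.0311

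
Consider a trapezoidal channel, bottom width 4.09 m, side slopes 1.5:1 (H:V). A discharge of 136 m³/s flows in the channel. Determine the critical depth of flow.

At critical depth, Q² T / (g A³) = 1, i.e. A³/T = Q²/g = 136²/9.81 = 1885.
At y = 2.42 m: A³/T = 574.5 — too small.
At y = 3.91 m: A³/T = 3728 — too large.
At y = 3.29 m: A³/T = 1875 — close enough.

y_c = 3.29 m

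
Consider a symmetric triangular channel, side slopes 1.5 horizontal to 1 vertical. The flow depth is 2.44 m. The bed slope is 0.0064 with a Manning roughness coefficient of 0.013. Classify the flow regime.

For a triangular section with side slope z = 1.5: A = zy² = 1.5×2.44² = 8.93 m²; P = 2y√(1+z²) = 2×2.44×1.803 = 8.798 m.
Hydraulic radius R = A/P = 8.93/8.798 = 1.015 m.
V = (1/n) R^(2/3) √S = (1/0.013) × 1.015^(2/3) × √0.0064 = 6.216 m/s. Hydraulic depth D_h = A/T = 8.93/7.32 = 1.22 m.
Froude number Fr = V/√(g·D_h) = 6.216/√(9.81×1.22) = 1.8, which is greater than 1, so the flow is supercritical.

supercritical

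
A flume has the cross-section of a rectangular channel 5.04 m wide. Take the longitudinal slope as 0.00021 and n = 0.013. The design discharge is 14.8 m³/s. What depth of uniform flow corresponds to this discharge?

Manning's equation rearranged: A R^(2/3) = nQ / (1·√S) = 0.013 × 14.8 / (√0.00021) = 13.28.
Try y = 2.86 m: A R^(2/3) = 17.52 — too large.
Try y = 1.88 m: A R^(2/3) = 9.954 — too small.
Try y = 2.32 m: A R^(2/3) = 13.26 — ≈ 13.28.

y_n = 2.32 m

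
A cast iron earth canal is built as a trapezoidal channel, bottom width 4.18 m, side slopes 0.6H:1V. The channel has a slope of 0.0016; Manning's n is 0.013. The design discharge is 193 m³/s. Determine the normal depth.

y_n = 5.03 m

Manning's equation rearranged: A R^(2/3) = nQ / (1·√S) = 0.013 × 193 / (√0.0016) = 62.72.
Trying y = 5.51 m: A R^(2/3) = 74.39 — high.
Trying y = 5.03 m: A R^(2/3) = 62.64 — ≈ 62.72.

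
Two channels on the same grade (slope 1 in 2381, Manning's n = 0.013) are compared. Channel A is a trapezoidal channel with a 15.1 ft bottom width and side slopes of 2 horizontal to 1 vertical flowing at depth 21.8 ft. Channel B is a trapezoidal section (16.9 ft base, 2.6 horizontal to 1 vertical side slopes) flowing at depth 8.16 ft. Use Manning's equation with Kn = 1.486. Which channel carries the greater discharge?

channel A

Channel A: With bottom width b = 15.1 ft and side slope z = 2: A = (b + zy)y = (15.1 + 2×21.8)×21.8 = 1280 ft²; P = b + 2y√(1+z²) = 15.1 + 2×21.8×2.236 = 112.6 ft. Hydraulic radius R = A/P = 1280/112.6 = 11.37 ft. Q_A = (1.486/0.013)·1280·11.37^(2/3)·√0.00042 = 15150 ft³/s.
Channel B: With bottom width b = 16.9 ft and side slope z = 2.6: A = (b + zy)y = (16.9 + 2.6×8.16)×8.16 = 311 ft²; P = b + 2y√(1+z²) = 16.9 + 2×8.16×2.786 = 62.36 ft. Hydraulic radius R = A/P = 311/62.36 = 4.987 ft. Q_B = (1.486/0.013)·311·4.987^(2/3)·√0.00042 = 2127 ft³/s.
Q_A = 15150 ft³/s vs Q_B = 2127 ft³/s, so channel A carries more.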